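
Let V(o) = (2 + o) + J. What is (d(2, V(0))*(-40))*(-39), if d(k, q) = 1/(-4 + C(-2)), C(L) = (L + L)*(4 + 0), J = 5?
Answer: -78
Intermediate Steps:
V(o) = 7 + o (V(o) = (2 + o) + 5 = 7 + o)
C(L) = 8*L (C(L) = (2*L)*4 = 8*L)
d(k, q) = -1/20 (d(k, q) = 1/(-4 + 8*(-2)) = 1/(-4 - 16) = 1/(-20) = -1/20)
(d(2, V(0))*(-40))*(-39) = -1/20*(-40)*(-39) = 2*(-39) = -78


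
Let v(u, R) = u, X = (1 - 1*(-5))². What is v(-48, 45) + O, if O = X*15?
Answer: 492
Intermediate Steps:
X = 36 (X = (1 + 5)² = 6² = 36)
O = 540 (O = 36*15 = 540)
v(-48, 45) + O = -48 + 540 = 492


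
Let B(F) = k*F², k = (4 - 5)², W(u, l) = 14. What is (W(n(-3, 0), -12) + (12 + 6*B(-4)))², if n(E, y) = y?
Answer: 14884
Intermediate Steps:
k = 1 (k = (-1)² = 1)
B(F) = F² (B(F) = 1*F² = F²)
(W(n(-3, 0), -12) + (12 + 6*B(-4)))² = (14 + (12 + 6*(-4)²))² = (14 + (12 + 6*16))² = (14 + (12 + 96))² = (14 + 108)² = 122² = 14884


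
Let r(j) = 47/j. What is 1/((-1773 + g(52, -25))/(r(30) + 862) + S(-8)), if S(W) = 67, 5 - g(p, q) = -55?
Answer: 25907/1684379 ≈ 0.015381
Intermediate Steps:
g(p, q) = 60 (g(p, q) = 5 - 1*(-55) = 5 + 55 = 60)
1/((-1773 + g(52, -25))/(r(30) + 862) + S(-8)) = 1/((-1773 + 60)/(47/30 + 862) + 67) = 1/(-1713/(47*(1/30) + 862) + 67) = 1/(-1713/(47/30 + 862) + 67) = 1/(-1713/25907/30 + 67) = 1/(-1713*30/25907 + 67) = 1/(-51390/25907 + 67) = 1/(1684379/25907) = 25907/1684379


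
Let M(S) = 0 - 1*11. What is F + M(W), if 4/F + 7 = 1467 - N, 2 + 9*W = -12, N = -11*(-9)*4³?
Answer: -13410/1219 ≈ -11.001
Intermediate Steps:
N = 6336 (N = 99*64 = 6336)
W = -14/9 (W = -2/9 + (⅑)*(-12) = -2/9 - 4/3 = -14/9 ≈ -1.5556)
M(S) = -11 (M(S) = 0 - 11 = -11)
F = -1/1219 (F = 4/(-7 + (1467 - 1*6336)) = 4/(-7 + (1467 - 6336)) = 4/(-7 - 4869) = 4/(-4876) = 4*(-1/4876) = -1/1219 ≈ -0.00082034)
F + M(W) = -1/1219 - 11 = -13410/1219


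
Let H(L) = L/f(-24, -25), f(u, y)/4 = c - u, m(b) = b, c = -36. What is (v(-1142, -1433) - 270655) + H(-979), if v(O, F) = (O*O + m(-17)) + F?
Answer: 49539811/48 ≈ 1.0321e+6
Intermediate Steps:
f(u, y) = -144 - 4*u (f(u, y) = 4*(-36 - u) = -144 - 4*u)
H(L) = -L/48 (H(L) = L/(-144 - 4*(-24)) = L/(-144 + 96) = L/(-48) = L*(-1/48) = -L/48)
v(O, F) = -17 + F + O² (v(O, F) = (O*O - 17) + F = (O² - 17) + F = (-17 + O²) + F = -17 + F + O²)
(v(-1142, -1433) - 270655) + H(-979) = ((-17 - 1433 + (-1142)²) - 270655) - 1/48*(-979) = ((-17 - 1433 + 1304164) - 270655) + 979/48 = (1302714 - 270655) + 979/48 = 1032059 + 979/48 = 49539811/48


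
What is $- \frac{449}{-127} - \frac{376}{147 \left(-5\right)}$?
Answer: $\frac{377767}{93345} \approx 4.047$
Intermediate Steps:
$- \frac{449}{-127} - \frac{376}{147 \left(-5\right)} = \left(-449\right) \left(- \frac{1}{127}\right) - \frac{376}{-735} = \frac{449}{127} - - \frac{376}{735} = \frac{449}{127} + \frac{376}{735} = \frac{377767}{93345}$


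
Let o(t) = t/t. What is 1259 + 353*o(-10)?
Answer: 1612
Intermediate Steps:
o(t) = 1
1259 + 353*o(-10) = 1259 + 353*1 = 1259 + 353 = 1612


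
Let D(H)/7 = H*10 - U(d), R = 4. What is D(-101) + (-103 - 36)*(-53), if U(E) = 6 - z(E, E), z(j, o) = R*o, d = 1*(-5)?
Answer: 115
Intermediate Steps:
d = -5
z(j, o) = 4*o
U(E) = 6 - 4*E
D(H) = -182 + 70*H (D(H) = 7*(H*10 - (6 - 4*(-5))) = 7*(10*H - (6 + 20)) = 7*(10*H - 1*26) = 7*(10*H - 26) = 7*(-26 + 10*H) = -182 + 70*H)
D(-101) + (-103 - 36)*(-53) = (-182 + 70*(-101)) + (-103 - 36)*(-53) = (-182 - 7070) - 139*(-53) = -7252 + 7367 = 115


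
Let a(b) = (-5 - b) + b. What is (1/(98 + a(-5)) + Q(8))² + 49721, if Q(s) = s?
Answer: 430591954/8649 ≈ 49785.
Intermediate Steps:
a(b) = -5
(1/(98 + a(-5)) + Q(8))² + 49721 = (1/(98 - 5) + 8)² + 49721 = (1/93 + 8)² + 49721 = (745/93)² + 49721 = 555025/8649 + 49721 = 430591954/8649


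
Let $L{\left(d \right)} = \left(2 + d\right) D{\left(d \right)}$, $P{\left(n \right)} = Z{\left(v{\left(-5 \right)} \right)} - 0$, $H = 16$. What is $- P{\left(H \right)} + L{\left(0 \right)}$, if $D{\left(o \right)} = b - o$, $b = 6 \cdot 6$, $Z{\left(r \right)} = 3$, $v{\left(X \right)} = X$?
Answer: $69$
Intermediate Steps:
$b = 36$
$D{\left(o \right)} = 36 - o$
$P{\left(n \right)} = 3$ ($P{\left(n \right)} = 3 - 0 = 3 + 0 = 3$)
$L{\left(d \right)} = \left(2 + d\right) \left(36 - d\right)$
$- P{\left(H \right)} + L{\left(0 \right)} = \left(-1\right) 3 - \left(-36 + 0\right) \left(2 + 0\right) = -3 - \left(-36\right) 2 = -3 + 72 = 69$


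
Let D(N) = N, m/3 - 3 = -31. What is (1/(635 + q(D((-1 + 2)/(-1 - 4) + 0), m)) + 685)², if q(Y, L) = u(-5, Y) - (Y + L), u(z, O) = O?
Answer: 242572010256/516961 ≈ 4.6923e+5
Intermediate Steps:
m = -84 (m = 9 + 3*(-31) = 9 - 93 = -84)
q(Y, L) = -L (q(Y, L) = Y - (Y + L) = Y - (L + Y) = Y + (-L - Y) = -L)
(1/(635 + q(D((-1 + 2)/(-1 - 4) + 0), m)) + 685)² = (1/(635 - 1*(-84)) + 685)² = (1/(635 + 84) + 685)² = (1/719 + 685)² = (492516/719)² = 242572010256/516961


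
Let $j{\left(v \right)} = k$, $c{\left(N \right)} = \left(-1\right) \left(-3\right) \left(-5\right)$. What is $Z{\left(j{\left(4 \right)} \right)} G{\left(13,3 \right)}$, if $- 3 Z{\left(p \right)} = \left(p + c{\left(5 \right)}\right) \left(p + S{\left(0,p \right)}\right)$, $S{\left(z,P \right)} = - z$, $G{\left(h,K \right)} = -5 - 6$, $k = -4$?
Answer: $\frac{836}{3} \approx 278.67$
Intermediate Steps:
$c{\left(N \right)} = -15$ ($c{\left(N \right)} = 3 \left(-5\right) = -15$)
$G{\left(h,K \right)} = -11$ ($G{\left(h,K \right)} = -5 - 6 = -11$)
$j{\left(v \right)} = -4$
$Z{\left(p \right)} = - \frac{p \left(-15 + p\right)}{3}$ ($Z{\left(p \right)} = - \frac{\left(p - 15\right) \left(p - 0\right)}{3} = - \frac{\left(-15 + p\right) \left(p + 0\right)}{3} = - \frac{\left(-15 + p\right) p}{3} = - \frac{p \left(-15 + p\right)}{3}$)
$Z{\left(j{\left(4 \right)} \right)} G{\left(13,3 \right)} = \frac{1}{3} \left(-4\right) \left(15 - -4\right) \left(-11\right) = \frac{1}{3} \left(-4\right) \left(15 + 4\right) \left(-11\right) = \frac{1}{3} \left(-4\right) 19 \left(-11\right) = \left(- \frac{76}{3}\right) \left(-11\right) = \frac{836}{3}$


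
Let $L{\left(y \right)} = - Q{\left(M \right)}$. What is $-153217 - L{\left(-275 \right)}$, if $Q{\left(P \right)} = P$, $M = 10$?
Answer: $-153207$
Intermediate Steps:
$L{\left(y \right)} = -10$ ($L{\left(y \right)} = \left(-1\right) 10 = -10$)
$-153217 - L{\left(-275 \right)} = -153217 - -10 = -153217 + 10 = -153207$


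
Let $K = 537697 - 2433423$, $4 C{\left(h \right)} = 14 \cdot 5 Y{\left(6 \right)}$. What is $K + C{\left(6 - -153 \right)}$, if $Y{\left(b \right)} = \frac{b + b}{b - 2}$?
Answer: $- \frac{3791347}{2} \approx -1.8957 \cdot 10^{6}$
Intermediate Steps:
$Y{\left(b \right)} = \frac{2 b}{-2 + b}$
$C{\left(h \right)} = \frac{105}{2}$ ($C{\left(h \right)} = \frac{14 \cdot 5 \cdot 2 \cdot 6 \frac{1}{-2 + 6}}{4} = \frac{70 \cdot 2 \cdot 6 \cdot \frac{1}{4}}{4} = \frac{70 \cdot 3}{4} = \frac{1}{4} \cdot 210 = \frac{105}{2}$)
$K = -1895726$ ($K = 537697 - 2433423 = -1895726$)
$K + C{\left(6 - -153 \right)} = -1895726 + \frac{105}{2} = - \frac{3791347}{2}$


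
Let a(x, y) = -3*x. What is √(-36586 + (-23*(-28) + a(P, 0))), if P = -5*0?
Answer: I*√35942 ≈ 189.58*I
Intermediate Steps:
P = 0
√(-36586 + (-23*(-28) + a(P, 0))) = √(-36586 + (-23*(-28) - 3*0)) = √(-36586 + (644 + 0)) = √(-36586 + 644) = √(-35942) = I*√35942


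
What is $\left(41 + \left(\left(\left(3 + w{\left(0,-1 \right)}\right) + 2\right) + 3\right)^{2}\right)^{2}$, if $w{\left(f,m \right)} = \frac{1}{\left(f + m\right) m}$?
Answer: $14884$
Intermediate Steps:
$w{\left(f,m \right)} = \frac{1}{m \left(f + m\right)}$
$\left(41 + \left(\left(\left(3 + w{\left(0,-1 \right)}\right) + 2\right) + 3\right)^{2}\right)^{2} = \left(41 + \left(\left(\left(3 + \frac{1}{\left(-1\right) \left(0 - 1\right)}\right) + 2\right) + 3\right)^{2}\right)^{2} = \left(41 + \left(\left(\left(3 - \frac{1}{-1}\right) + 2\right) + 3\right)^{2}\right)^{2} = \left(41 + \left(\left(\left(3 - -1\right) + 2\right) + 3\right)^{2}\right)^{2} = \left(41 + \left(\left(\left(3 + 1\right) + 2\right) + 3\right)^{2}\right)^{2} = \left(41 + \left(\left(4 + 2\right) + 3\right)^{2}\right)^{2} = \left(41 + \left(6 + 3\right)^{2}\right)^{2} = \left(41 + 9^{2}\right)^{2} = \left(41 + 81\right)^{2} = 122^{2} = 14884$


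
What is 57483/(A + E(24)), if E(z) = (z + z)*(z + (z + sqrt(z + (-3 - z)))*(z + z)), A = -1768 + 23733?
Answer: 4507414479/6164523817 - 132440832*I*sqrt(3)/6164523817 ≈ 0.73119 - 0.037212*I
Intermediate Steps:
A = 21965
E(z) = 2*z*(z + 2*z*(z + I*sqrt(3))) (E(z) = (2*z)*(z + (z + sqrt(-3))*(2*z)) = (2*z)*(z + (z + I*sqrt(3))*(2*z)) = (2*z)*(z + 2*z*(z + I*sqrt(3))) = 2*z*(z + 2*z*(z + I*sqrt(3))))
57483/(A + E(24)) = 57483/(21965 + 24**2*(2 + 4*24 + 4*I*sqrt(3))) = 57483/(21965 + 576*(2 + 96 + 4*I*sqrt(3))) = 57483/(21965 + 576*(98 + 4*I*sqrt(3))) = 57483/(21965 + (56448 + 2304*I*sqrt(3))) = 57483/(78413 + 2304*I*sqrt(3))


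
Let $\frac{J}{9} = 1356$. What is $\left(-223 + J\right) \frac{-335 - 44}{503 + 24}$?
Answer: $- \frac{4540799}{527} \approx -8616.3$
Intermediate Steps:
$J = 12204$ ($J = 9 \cdot 1356 = 12204$)
$\left(-223 + J\right) \frac{-335 - 44}{503 + 24} = \left(-223 + 12204\right) \frac{-335 - 44}{503 + 24} = 11981 \left(- \frac{379}{527}\right) = - \frac{4540799}{527}$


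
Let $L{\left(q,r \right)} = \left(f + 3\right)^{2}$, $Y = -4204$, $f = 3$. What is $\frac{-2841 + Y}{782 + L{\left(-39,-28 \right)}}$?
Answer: $- \frac{7045}{818} \approx -8.6125$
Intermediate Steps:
$L{\left(q,r \right)} = 36$ ($L{\left(q,r \right)} = \left(3 + 3\right)^{2} = 6^{2} = 36$)
$\frac{-2841 + Y}{782 + L{\left(-39,-28 \right)}} = \frac{-2841 - 4204}{782 + 36} = - \frac{7045}{818}$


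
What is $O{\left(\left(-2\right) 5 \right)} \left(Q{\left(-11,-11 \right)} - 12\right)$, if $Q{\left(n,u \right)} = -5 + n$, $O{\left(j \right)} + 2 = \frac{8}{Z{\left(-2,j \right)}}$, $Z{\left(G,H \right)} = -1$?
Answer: $280$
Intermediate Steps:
$O{\left(j \right)} = -10$ ($O{\left(j \right)} = -2 + \frac{8}{-1} = -2 + 8 \left(-1\right) = -2 - 8 = -10$)
$O{\left(\left(-2\right) 5 \right)} \left(Q{\left(-11,-11 \right)} - 12\right) = - 10 \left(\left(-5 - 11\right) - 12\right) = - 10 \left(-16 - 12\right) = \left(-10\right) \left(-28\right) = 280$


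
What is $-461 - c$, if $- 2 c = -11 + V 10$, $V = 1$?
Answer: $- \frac{923}{2} \approx -461.5$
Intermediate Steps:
$c = \frac{1}{2}$ ($c = - \frac{-11 + 1 \cdot 10}{2} = - \frac{-11 + 10}{2} = \left(- \frac{1}{2}\right) \left(-1\right) = \frac{1}{2} \approx 0.5$)
$-461 - c = -461 - \frac{1}{2} = - \frac{923}{2}$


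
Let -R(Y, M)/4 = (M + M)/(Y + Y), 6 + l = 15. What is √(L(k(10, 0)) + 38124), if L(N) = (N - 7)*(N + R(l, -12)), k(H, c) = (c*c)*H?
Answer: 2*√85695/3 ≈ 195.16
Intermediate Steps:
l = 9 (l = -6 + 15 = 9)
R(Y, M) = -4*M/Y (R(Y, M) = -4*(M + M)/(Y + Y) = -4*2*M/(2*Y) = -4*2*M*1/(2*Y) = -4*M/Y)
k(H, c) = H*c² (k(H, c) = c²*H = H*c²)
L(N) = (-7 + N)*(16/3 + N) (L(N) = (N - 7)*(N - 4*(-12)/9) = (-7 + N)*(N - 4*(-12)*⅑) = (-7 + N)*(N + 16/3) = (-7 + N)*(16/3 + N))
√(L(k(10, 0)) + 38124) = √((-112/3 + (10*0²)² - 50*0²/3) + 38124) = √((-112/3 + (10*0)² - 50*0/3) + 38124) = √((-112/3 + 0² - 5/3*0) + 38124) = √((-112/3 + 0 + 0) + 38124) = √(-112/3 + 38124) = √(114260/3) = 2*√85695/3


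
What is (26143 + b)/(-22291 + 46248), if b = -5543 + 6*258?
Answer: 22148/23957 ≈ 0.92449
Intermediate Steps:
b = -3995 (b = -5543 + 1548 = -3995)
(26143 + b)/(-22291 + 46248) = (26143 - 3995)/(-22291 + 46248) = 22148/23957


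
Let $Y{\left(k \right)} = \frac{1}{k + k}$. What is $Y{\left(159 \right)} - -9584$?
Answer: $\frac{3047713}{318} \approx 9584.0$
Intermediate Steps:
$Y{\left(k \right)} = \frac{1}{2 k}$
$Y{\left(159 \right)} - -9584 = \frac{1}{2 \cdot 159} - -9584 = \frac{1}{2} \cdot \frac{1}{159} + 9584 = \frac{1}{318} + 9584 = \frac{3047713}{318}$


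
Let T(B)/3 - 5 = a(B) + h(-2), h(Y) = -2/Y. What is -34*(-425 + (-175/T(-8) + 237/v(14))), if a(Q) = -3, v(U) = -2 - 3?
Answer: 752522/45 ≈ 16723.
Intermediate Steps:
v(U) = -5
T(B) = 9 (T(B) = 15 + 3*(-3 - 2/(-2)) = 15 + 3*(-3 - 2*(-½)) = 15 + 3*(-3 + 1) = 15 + 3*(-2) = 15 - 6 = 9)
-34*(-425 + (-175/T(-8) + 237/v(14))) = -34*(-425 + (-175/9 + 237/(-5))) = -34*(-425 + (-175*⅑ + 237*(-⅕))) = -34*(-425 + (-175/9 - 237/5)) = -34*(-425 - 3008/45) = -34*(-22133/45) = 752522/45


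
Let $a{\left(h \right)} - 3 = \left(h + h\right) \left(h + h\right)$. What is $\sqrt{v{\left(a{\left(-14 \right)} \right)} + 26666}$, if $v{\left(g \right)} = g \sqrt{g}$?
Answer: $\sqrt{26666 + 787 \sqrt{787}} \approx 220.78$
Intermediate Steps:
$a{\left(h \right)} = 3 + 4 h^{2}$ ($a{\left(h \right)} = 3 + \left(h + h\right) \left(h + h\right) = 3 + 2 h 2 h = 3 + 4 h^{2}$)
$v{\left(g \right)} = g^{\frac{3}{2}}$
$\sqrt{v{\left(a{\left(-14 \right)} \right)} + 26666} = \sqrt{\left(3 + 4 \left(-14\right)^{2}\right)^{\frac{3}{2}} + 26666} = \sqrt{\left(3 + 4 \cdot 196\right)^{\frac{3}{2}} + 26666} = \sqrt{\left(3 + 784\right)^{\frac{3}{2}} + 26666} = \sqrt{787^{\frac{3}{2}} + 26666} = \sqrt{787 \sqrt{787} + 26666} = \sqrt{26666 + 787 \sqrt{787}}$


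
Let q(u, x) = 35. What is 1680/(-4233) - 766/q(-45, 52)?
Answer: -1100426/49385 ≈ -22.283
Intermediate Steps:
1680/(-4233) - 766/q(-45, 52) = 1680/(-4233) - 766/35 = 1680*(-1/4233) - 766*1/35 = -560/1411 - 766/35 = -1100426/49385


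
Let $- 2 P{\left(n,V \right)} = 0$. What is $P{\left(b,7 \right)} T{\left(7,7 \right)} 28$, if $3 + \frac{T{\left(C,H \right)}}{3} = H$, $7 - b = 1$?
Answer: $0$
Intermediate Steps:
$b = 6$ ($b = 7 - 1 = 6$)
$T{\left(C,H \right)} = -9 + 3 H$
$P{\left(n,V \right)} = 0$ ($P{\left(n,V \right)} = \left(- \frac{1}{2}\right) 0 = 0$)
$P{\left(b,7 \right)} T{\left(7,7 \right)} 28 = 0 \left(-9 + 3 \cdot 7\right) 28 = 0 \left(-9 + 21\right) 28 = 0 \cdot 12 \cdot 28 = 0 \cdot 28 = 0$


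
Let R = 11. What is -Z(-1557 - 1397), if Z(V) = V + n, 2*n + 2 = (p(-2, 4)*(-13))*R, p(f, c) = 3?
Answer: 6339/2 ≈ 3169.5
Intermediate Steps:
n = -431/2 (n = -1 + ((3*(-13))*11)/2 = -1 + (-39*11)/2 = -1 + (1/2)*(-429) = -1 - 429/2 = -431/2 ≈ -215.50)
Z(V) = -431/2 + V (Z(V) = V - 431/2 = -431/2 + V)
-Z(-1557 - 1397) = -(-431/2 + (-1557 - 1397)) = -(-431/2 - 2954) = -1*(-6339/2) = 6339/2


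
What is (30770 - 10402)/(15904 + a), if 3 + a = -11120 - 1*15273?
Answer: -5092/2623 ≈ -1.9413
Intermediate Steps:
a = -26396 (a = -3 + (-11120 - 1*15273) = -3 + (-11120 - 15273) = -3 - 26393 = -26396)
(30770 - 10402)/(15904 + a) = (30770 - 10402)/(15904 - 26396) = 20368/(-10492) = 20368*(-1/10492) = -5092/2623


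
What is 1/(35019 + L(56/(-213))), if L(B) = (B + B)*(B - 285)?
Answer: 45369/1595582243 ≈ 2.8434e-5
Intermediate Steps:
L(B) = 2*B*(-285 + B) (L(B) = (2*B)*(-285 + B) = 2*B*(-285 + B))
1/(35019 + L(56/(-213))) = 1/(35019 + 2*(56/(-213))*(-285 + 56/(-213))) = 1/(35019 + 2*(56*(-1/213))*(-285 + 56*(-1/213))) = 1/(35019 + 2*(-56/213)*(-285 - 56/213)) = 1/(35019 + 2*(-56/213)*(-60761/213)) = 1/(35019 + 6805232/45369) = 1/(1595582243/45369) = 45369/1595582243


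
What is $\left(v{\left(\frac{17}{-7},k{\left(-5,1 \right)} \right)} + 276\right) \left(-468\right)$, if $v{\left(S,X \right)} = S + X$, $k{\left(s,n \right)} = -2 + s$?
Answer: $- \frac{873288}{7} \approx -1.2476 \cdot 10^{5}$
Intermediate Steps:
$\left(v{\left(\frac{17}{-7},k{\left(-5,1 \right)} \right)} + 276\right) \left(-468\right) = \left(\left(\frac{17}{-7} - 7\right) + 276\right) \left(-468\right) = \left(\left(17 \left(- \frac{1}{7}\right) - 7\right) + 276\right) \left(-468\right) = \left(\left(- \frac{17}{7} - 7\right) + 276\right) \left(-468\right) = \left(- \frac{66}{7} + 276\right) \left(-468\right) = \frac{1866}{7} \left(-468\right) = - \frac{873288}{7}$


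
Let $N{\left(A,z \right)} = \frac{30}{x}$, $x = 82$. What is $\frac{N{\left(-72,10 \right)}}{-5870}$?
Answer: $- \frac{3}{48134} \approx -6.2326 \cdot 10^{-5}$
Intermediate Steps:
$N{\left(A,z \right)} = \frac{15}{41}$ ($N{\left(A,z \right)} = \frac{30}{82} = 30 \cdot \frac{1}{82} = \frac{15}{41}$)
$\frac{N{\left(-72,10 \right)}}{-5870} = \frac{15}{41 \left(-5870\right)} = \frac{15}{41} \left(- \frac{1}{5870}\right) = - \frac{3}{48134}$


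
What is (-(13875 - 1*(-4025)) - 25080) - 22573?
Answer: -65553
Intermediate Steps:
(-(13875 - 1*(-4025)) - 25080) - 22573 = (-(13875 + 4025) - 25080) - 22573 = (-1*17900 - 25080) - 22573 = (-17900 - 25080) - 22573 = -42980 - 22573 = -65553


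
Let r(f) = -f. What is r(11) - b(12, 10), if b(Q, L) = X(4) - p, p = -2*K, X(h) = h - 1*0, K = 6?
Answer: -27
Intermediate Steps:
X(h) = h (X(h) = h + 0 = h)
p = -12 (p = -2*6 = -12)
b(Q, L) = 16 (b(Q, L) = 4 - 1*(-12) = 4 + 12 = 16)
r(11) - b(12, 10) = -1*11 - 1*16 = -11 - 16 = -27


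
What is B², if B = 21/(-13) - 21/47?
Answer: 1587600/373321 ≈ 4.2526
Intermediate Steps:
B = -1260/611 (B = 21*(-1/13) - 21*1/47 = -21/13 - 21/47 = -1260/611 ≈ -2.0622)
B² = (-1260/611)² = 1587600/373321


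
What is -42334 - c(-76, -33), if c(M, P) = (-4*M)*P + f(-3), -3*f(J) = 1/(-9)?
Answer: -872155/27 ≈ -32302.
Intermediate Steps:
f(J) = 1/27 (f(J) = -⅓/(-9) = -⅓*(-⅑) = 1/27)
c(M, P) = 1/27 - 4*M*P (c(M, P) = (-4*M)*P + 1/27 = -4*M*P + 1/27 = 1/27 - 4*M*P)
-42334 - c(-76, -33) = -42334 - (1/27 - 4*(-76)*(-33)) = -42334 - (1/27 - 10032) = -42334 - 1*(-270863/27) = -42334 + 270863/27 = -872155/27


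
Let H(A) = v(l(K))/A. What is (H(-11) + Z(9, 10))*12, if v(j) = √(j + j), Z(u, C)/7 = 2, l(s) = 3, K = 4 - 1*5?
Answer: 168 - 12*√6/11 ≈ 165.33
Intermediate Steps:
K = -1 (K = 4 - 5 = -1)
Z(u, C) = 14 (Z(u, C) = 7*2 = 14)
v(j) = √2*√j (v(j) = √(2*j) = √2*√j)
H(A) = √6/A (H(A) = (√2*√3)/A = √6/A)
(H(-11) + Z(9, 10))*12 = (√6/(-11) + 14)*12 = (√6*(-1/11) + 14)*12 = (-√6/11 + 14)*12 = (14 - √6/11)*12 = 168 - 12*√6/11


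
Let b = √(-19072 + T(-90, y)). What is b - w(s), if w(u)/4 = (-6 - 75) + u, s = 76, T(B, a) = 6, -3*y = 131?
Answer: 20 + I*√19066 ≈ 20.0 + 138.08*I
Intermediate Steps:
y = -131/3 (y = -⅓*131 = -131/3 ≈ -43.667)
w(u) = -324 + 4*u (w(u) = 4*((-6 - 75) + u) = 4*(-81 + u) = -324 + 4*u)
b = I*√19066 (b = √(-19072 + 6) = √(-19066) = I*√19066 ≈ 138.08*I)
b - w(s) = I*√19066 - (-324 + 4*76) = I*√19066 - (-324 + 304) = I*√19066 - 1*(-20) = I*√19066 + 20 = 20 + I*√19066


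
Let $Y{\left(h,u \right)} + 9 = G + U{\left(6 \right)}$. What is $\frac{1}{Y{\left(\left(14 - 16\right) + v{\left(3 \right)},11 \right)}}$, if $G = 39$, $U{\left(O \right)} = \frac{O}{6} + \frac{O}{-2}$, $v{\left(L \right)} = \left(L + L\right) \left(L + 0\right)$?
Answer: $\frac{1}{28} \approx 0.035714$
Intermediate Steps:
$v{\left(L \right)} = 2 L^{2}$ ($v{\left(L \right)} = 2 L L = 2 L^{2}$)
$U{\left(O \right)} = - \frac{O}{3}$ ($U{\left(O \right)} = O \frac{1}{6} + O \left(- \frac{1}{2}\right) = \frac{O}{6} - \frac{O}{2} = - \frac{O}{3}$)
$Y{\left(h,u \right)} = 28$ ($Y{\left(h,u \right)} = -9 + \left(39 - 2\right) = -9 + 37 = 28$)
$\frac{1}{Y{\left(\left(14 - 16\right) + v{\left(3 \right)},11 \right)}} = \frac{1}{28}$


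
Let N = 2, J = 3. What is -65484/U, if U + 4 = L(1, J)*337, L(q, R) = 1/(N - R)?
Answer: 65484/341 ≈ 192.04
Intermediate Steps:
L(q, R) = 1/(2 - R)
U = -341 (U = -4 - 1/(-2 + 3)*337 = -4 - 1/1*337 = -4 - 1*1*337 = -4 - 1*337 = -4 - 337 = -341)
-65484/U = -65484/(-341) = -65484*(-1/341) = 65484/341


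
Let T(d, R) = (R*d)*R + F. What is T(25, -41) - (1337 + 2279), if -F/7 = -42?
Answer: 38703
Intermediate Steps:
F = 294 (F = -7*(-42) = 294)
T(d, R) = 294 + d*R² (T(d, R) = (R*d)*R + 294 = d*R² + 294 = 294 + d*R²)
T(25, -41) - (1337 + 2279) = (294 + 25*(-41)²) - (1337 + 2279) = (294 + 25*1681) - 1*3616 = (294 + 42025) - 3616 = 42319 - 3616 = 38703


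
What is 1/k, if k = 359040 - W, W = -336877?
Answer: 1/695917 ≈ 1.4370e-6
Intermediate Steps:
k = 695917 (k = 359040 - 1*(-336877) = 359040 + 336877 = 695917)
1/k = 1/695917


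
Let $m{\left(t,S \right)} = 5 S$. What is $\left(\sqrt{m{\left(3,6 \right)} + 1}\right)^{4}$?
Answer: $961$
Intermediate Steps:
$\left(\sqrt{m{\left(3,6 \right)} + 1}\right)^{4} = \left(\sqrt{5 \cdot 6 + 1}\right)^{4} = \left(\sqrt{30 + 1}\right)^{4} = \left(\sqrt{31}\right)^{4} = 961$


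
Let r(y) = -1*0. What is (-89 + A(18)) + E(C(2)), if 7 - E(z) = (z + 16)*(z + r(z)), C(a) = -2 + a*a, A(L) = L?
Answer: -100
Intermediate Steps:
r(y) = 0
C(a) = -2 + a**2
E(z) = 7 - z*(16 + z) (E(z) = 7 - (z + 16)*(z + 0) = 7 - (16 + z)*z = 7 - z*(16 + z))
(-89 + A(18)) + E(C(2)) = (-89 + 18) + (7 - (-2 + 2**2)**2 - 16*(-2 + 2**2)) = -71 + (7 - (-2 + 4)**2 - 16*(-2 + 4)) = -71 + (7 - 1*2**2 - 16*2) = -71 + (7 - 1*4 - 32) = -71 + (7 - 4 - 32) = -71 - 29 = -100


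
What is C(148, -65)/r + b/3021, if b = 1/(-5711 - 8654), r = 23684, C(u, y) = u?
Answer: 1605670684/256951653465 ≈ 0.0062489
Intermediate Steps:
b = -1/14365 (b = 1/(-14365) = -1/14365 ≈ -6.9614e-5)
C(148, -65)/r + b/3021 = 148/23684 - 1/14365/3021 = 148*(1/23684) - 1/14365*1/3021 = 37/5921 - 1/43396665 = 1605670684/256951653465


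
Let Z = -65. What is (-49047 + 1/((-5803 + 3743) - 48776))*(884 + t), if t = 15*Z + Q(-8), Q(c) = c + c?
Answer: 266788802351/50836 ≈ 5.2480e+6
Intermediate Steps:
Q(c) = 2*c
t = -991 (t = 15*(-65) + 2*(-8) = -975 - 16 = -991)
(-49047 + 1/((-5803 + 3743) - 48776))*(884 + t) = (-49047 + 1/((-5803 + 3743) - 48776))*(884 - 991) = (-49047 + 1/(-2060 - 48776))*(-107) = (-49047 + 1/(-50836))*(-107) = (-49047 - 1/50836)*(-107) = -2493353293/50836*(-107) = 266788802351/50836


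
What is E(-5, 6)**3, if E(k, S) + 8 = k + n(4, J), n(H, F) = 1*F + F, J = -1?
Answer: -3375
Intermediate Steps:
n(H, F) = 2*F (n(H, F) = F + F = 2*F)
E(k, S) = -10 + k (E(k, S) = -8 + (k + 2*(-1)) = -8 + (k - 2) = -8 + (-2 + k) = -10 + k)
E(-5, 6)**3 = (-10 - 5)**3 = (-15)**3 = -3375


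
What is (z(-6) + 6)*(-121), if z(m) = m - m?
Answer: -726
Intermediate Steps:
z(m) = 0
(z(-6) + 6)*(-121) = (0 + 6)*(-121) = 6*(-121) = -726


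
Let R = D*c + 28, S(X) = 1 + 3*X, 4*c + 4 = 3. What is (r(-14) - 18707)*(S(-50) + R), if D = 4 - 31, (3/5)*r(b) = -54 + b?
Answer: 25802677/12 ≈ 2.1502e+6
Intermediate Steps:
c = -¼ (c = -1 + (¼)*3 = -1 + ¾ = -¼ ≈ -0.25000)
r(b) = -90 + 5*b/3 (r(b) = 5*(-54 + b)/3 = -90 + 5*b/3)
D = -27
R = 139/4 (R = -27*(-¼) + 28 = 27/4 + 28 = 139/4 ≈ 34.750)
(r(-14) - 18707)*(S(-50) + R) = ((-90 + (5/3)*(-14)) - 18707)*((1 + 3*(-50)) + 139/4) = ((-90 - 70/3) - 18707)*((1 - 150) + 139/4) = (-340/3 - 18707)*(-149 + 139/4) = -56461/3*(-457/4) = 25802677/12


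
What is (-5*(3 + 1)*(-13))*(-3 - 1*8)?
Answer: -2860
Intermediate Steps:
(-5*(3 + 1)*(-13))*(-3 - 1*8) = (-5*4*(-13))*(-3 - 8) = -20*(-13)*(-11) = 260*(-11) = -2860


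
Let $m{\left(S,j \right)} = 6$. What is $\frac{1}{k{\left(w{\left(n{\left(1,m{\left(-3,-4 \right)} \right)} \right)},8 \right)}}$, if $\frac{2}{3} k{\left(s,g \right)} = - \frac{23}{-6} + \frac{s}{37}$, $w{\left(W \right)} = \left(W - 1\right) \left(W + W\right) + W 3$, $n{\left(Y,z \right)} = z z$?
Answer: $\frac{148}{16619} \approx 0.0089055$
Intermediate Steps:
$n{\left(Y,z \right)} = z^{2}$
$w{\left(W \right)} = 3 W + 2 W \left(-1 + W\right)$ ($w{\left(W \right)} = \left(-1 + W\right) 2 W + 3 W = 2 W \left(-1 + W\right) + 3 W = 3 W + 2 W \left(-1 + W\right)$)
$k{\left(s,g \right)} = \frac{23}{4} + \frac{3 s}{74}$ ($k{\left(s,g \right)} = \frac{3 \left(- \frac{23}{-6} + \frac{s}{37}\right)}{2} = \frac{3 \left(\left(-23\right) \left(- \frac{1}{6}\right) + s \frac{1}{37}\right)}{2} = \frac{3 \left(\frac{23}{6} + \frac{s}{37}\right)}{2} = \frac{23}{4} + \frac{3 s}{74}$)
$\frac{1}{k{\left(w{\left(n{\left(1,m{\left(-3,-4 \right)} \right)} \right)},8 \right)}} = \frac{1}{\frac{23}{4} + \frac{3 \cdot 6^{2} \left(1 + 2 \cdot 6^{2}\right)}{74}} = \frac{1}{\frac{23}{4} + \frac{3 \cdot 36 \left(1 + 2 \cdot 36\right)}{74}} = \frac{1}{\frac{23}{4} + \frac{3 \cdot 36 \left(1 + 72\right)}{74}} = \frac{1}{\frac{23}{4} + \frac{3 \cdot 36 \cdot 73}{74}} = \frac{1}{\frac{23}{4} + \frac{3}{74} \cdot 2628} = \frac{1}{\frac{23}{4} + \frac{3942}{37}} = \frac{1}{\frac{16619}{148}} = \frac{148}{16619}$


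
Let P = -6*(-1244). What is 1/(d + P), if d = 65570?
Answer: 1/73034 ≈ 1.3692e-5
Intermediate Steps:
P = 7464
1/(d + P) = 1/(65570 + 7464) = 1/73034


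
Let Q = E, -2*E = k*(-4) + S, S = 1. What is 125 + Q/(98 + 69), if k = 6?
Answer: 41773/334 ≈ 125.07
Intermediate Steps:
E = 23/2 (E = -(6*(-4) + 1)/2 = -(-24 + 1)/2 = -½*(-23) = 23/2 ≈ 11.500)
Q = 23/2 ≈ 11.500
125 + Q/(98 + 69) = 125 + (23/2)/(98 + 69) = 125 + (23/2)/167 = 125 + (1/167)*(23/2) = 125 + 23/334 = 41773/334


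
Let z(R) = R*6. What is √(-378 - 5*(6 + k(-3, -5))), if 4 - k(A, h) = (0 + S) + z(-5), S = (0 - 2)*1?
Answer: 14*I*√3 ≈ 24.249*I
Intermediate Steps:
z(R) = 6*R
S = -2 (S = -2*1 = -2)
k(A, h) = 36 (k(A, h) = 4 - ((0 - 2) + 6*(-5)) = 4 - (-2 - 30) = 4 - 1*(-32) = 4 + 32 = 36)
√(-378 - 5*(6 + k(-3, -5))) = √(-378 - 5*(6 + 36)) = √(-378 - 5*42) = √(-378 - 210) = √(-588) = 14*I*√3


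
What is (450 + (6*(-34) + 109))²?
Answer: 126025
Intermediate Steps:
(450 + (6*(-34) + 109))² = (450 + (-204 + 109))² = (450 - 95)² = 355² = 126025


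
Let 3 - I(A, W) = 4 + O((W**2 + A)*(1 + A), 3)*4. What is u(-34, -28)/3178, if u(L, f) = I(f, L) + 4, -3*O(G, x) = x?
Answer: 1/454 ≈ 0.0022026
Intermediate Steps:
O(G, x) = -x/3
I(A, W) = 3 (I(A, W) = 3 - (4 - 1/3*3*4) = 3 - (4 - 1*4) = 3 - (4 - 4) = 3 - 1*0 = 3 + 0 = 3)
u(L, f) = 7 (u(L, f) = 3 + 4 = 7)
u(-34, -28)/3178 = 7/3178 = 7*(1/3178) = 1/454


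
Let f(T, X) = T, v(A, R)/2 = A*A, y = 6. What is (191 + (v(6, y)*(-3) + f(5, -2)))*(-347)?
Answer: 6940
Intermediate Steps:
v(A, R) = 2*A² (v(A, R) = 2*(A*A) = 2*A²)
(191 + (v(6, y)*(-3) + f(5, -2)))*(-347) = (191 + ((2*6²)*(-3) + 5))*(-347) = (191 + ((2*36)*(-3) + 5))*(-347) = (191 + (72*(-3) + 5))*(-347) = (191 + (-216 + 5))*(-347) = (191 - 211)*(-347) = -20*(-347) = 6940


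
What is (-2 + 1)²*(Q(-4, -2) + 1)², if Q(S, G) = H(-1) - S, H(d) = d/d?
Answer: 36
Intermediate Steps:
H(d) = 1
Q(S, G) = 1 - S
(-2 + 1)²*(Q(-4, -2) + 1)² = (-2 + 1)²*((1 - 1*(-4)) + 1)² = (-1)²*((1 + 4) + 1)² = 1*(5 + 1)² = 1*6² = 1*36 = 36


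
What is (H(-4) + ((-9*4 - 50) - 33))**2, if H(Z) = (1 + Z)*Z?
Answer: 11449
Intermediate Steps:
H(Z) = Z*(1 + Z)
(H(-4) + ((-9*4 - 50) - 33))**2 = (-4*(1 - 4) + ((-9*4 - 50) - 33))**2 = (-4*(-3) + ((-36 - 50) - 33))**2 = (12 + (-86 - 33))**2 = (12 - 119)**2 = (-107)**2 = 11449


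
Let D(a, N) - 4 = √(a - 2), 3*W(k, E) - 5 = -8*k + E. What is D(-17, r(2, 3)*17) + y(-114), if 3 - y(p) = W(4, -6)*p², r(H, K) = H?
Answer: 142963 + I*√19 ≈ 1.4296e+5 + 4.3589*I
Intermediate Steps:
W(k, E) = 5/3 - 8*k/3 + E/3 (W(k, E) = 5/3 + (-8*k + E)/3 = 5/3 + (E - 8*k)/3 = 5/3 + (-8*k/3 + E/3) = 5/3 - 8*k/3 + E/3)
y(p) = 3 + 11*p² (y(p) = 3 - (5/3 - 8/3*4 + (⅓)*(-6))*p² = 3 - (5/3 - 32/3 - 2)*p² = 3 - (-11)*p² = 3 + 11*p²)
D(a, N) = 4 + √(-2 + a) (D(a, N) = 4 + √(a - 2) = 4 + √(-2 + a))
D(-17, r(2, 3)*17) + y(-114) = (4 + √(-2 - 17)) + (3 + 11*(-114)²) = (4 + √(-19)) + (3 + 11*12996) = (4 + I*√19) + (3 + 142956) = (4 + I*√19) + 142959 = 142963 + I*√19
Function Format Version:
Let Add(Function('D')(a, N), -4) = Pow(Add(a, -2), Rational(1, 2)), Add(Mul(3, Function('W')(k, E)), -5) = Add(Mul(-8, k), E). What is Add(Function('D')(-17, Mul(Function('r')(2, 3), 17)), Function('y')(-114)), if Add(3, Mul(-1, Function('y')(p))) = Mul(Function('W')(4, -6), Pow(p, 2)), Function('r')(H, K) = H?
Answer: Add(142963, Mul(I, Pow(19, Rational(1, 2)))) ≈ Add(1.4296e+5, Mul(4.3589, I))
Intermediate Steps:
Function('W')(k, E) = Add(Rational(5, 3), Mul(Rational(-8, 3), k), Mul(Rational(1, 3), E)) (Function('W')(k, E) = Add(Rational(5, 3), Mul(Rational(1, 3), Add(Mul(-8, k), E))) = Add(Rational(5, 3), Mul(Rational(1, 3), Add(E, Mul(-8, k)))) = Add(Rational(5, 3), Add(Mul(Rational(-8, 3), k), Mul(Rational(1, 3), E))) = Add(Rational(5, 3), Mul(Rational(-8, 3), k), Mul(Rational(1, 3), E)))
Function('y')(p) = Add(3, Mul(11, Pow(p, 2))) (Function('y')(p) = Add(3, Mul(-1, Mul(Add(Rational(5, 3), Mul(Rational(-8, 3), 4), Mul(Rational(1, 3), -6)), Pow(p, 2)))) = Add(3, Mul(-1, Mul(Add(Rational(5, 3), Rational(-32, 3), -2), Pow(p, 2)))) = Add(3, Mul(-1, Mul(-11, Pow(p, 2)))) = Add(3, Mul(11, Pow(p, 2))))
Function('D')(a, N) = Add(4, Pow(Add(-2, a), Rational(1, 2))) (Function('D')(a, N) = Add(4, Pow(Add(a, -2), Rational(1, 2))) = Add(4, Pow(Add(-2, a), Rational(1, 2))))
Add(Function('D')(-17, Mul(Function('r')(2, 3), 17)), Function('y')(-114)) = Add(Add(4, Pow(Add(-2, -17), Rational(1, 2))), Add(3, Mul(11, Pow(-114, 2)))) = Add(Add(4, Pow(-19, Rational(1, 2))), Add(3, Mul(11, 12996))) = Add(Add(4, Mul(I, Pow(19, Rational(1, 2)))), Add(3, 142956)) = Add(Add(4, Mul(I, Pow(19, Rational(1, 2)))), 142959) = Add(142963, Mul(I, Pow(19, Rational(1, 2))))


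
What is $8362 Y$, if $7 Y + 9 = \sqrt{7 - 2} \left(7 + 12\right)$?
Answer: $- \frac{75258}{7} + \frac{158878 \sqrt{5}}{7} \approx 40001.0$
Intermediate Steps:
$Y = - \frac{9}{7} + \frac{19 \sqrt{5}}{7}$ ($Y = - \frac{9}{7} + \frac{\sqrt{7 - 2} \left(7 + 12\right)}{7} = - \frac{9}{7} + \frac{\sqrt{5} \cdot 19}{7} = - \frac{9}{7} + \frac{19 \sqrt{5}}{7} \approx 4.7836$)
$8362 Y = 8362 \left(- \frac{9}{7} + \frac{19 \sqrt{5}}{7}\right) = - \frac{75258}{7} + \frac{158878 \sqrt{5}}{7}$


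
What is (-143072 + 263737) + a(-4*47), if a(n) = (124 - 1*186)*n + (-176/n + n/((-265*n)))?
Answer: 1648069668/12455 ≈ 1.3232e+5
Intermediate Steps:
a(n) = -1/265 - 176/n - 62*n (a(n) = (124 - 186)*n + (-176/n + n*(-1/(265*n))) = -62*n + (-176/n - 1/265) = -62*n + (-1/265 - 176/n) = -1/265 - 176/n - 62*n)
(-143072 + 263737) + a(-4*47) = (-143072 + 263737) + (-1/265 - 176/((-4*47)) - (-248)*47) = 120665 + (-1/265 - 176/(-188) - 62*(-188)) = 120665 + (-1/265 - 176*(-1/188) + 11656) = 120665 + (-1/265 + 44/47 + 11656) = 120665 + 145187093/12455 = 1648069668/12455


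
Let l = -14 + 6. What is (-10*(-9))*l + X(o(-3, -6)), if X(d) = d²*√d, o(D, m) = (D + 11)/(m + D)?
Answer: -720 + 128*I*√2/243 ≈ -720.0 + 0.74494*I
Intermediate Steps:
o(D, m) = (11 + D)/(D + m)
l = -8
X(d) = d^(5/2)
(-10*(-9))*l + X(o(-3, -6)) = -10*(-9)*(-8) + ((11 - 3)/(-3 - 6))^(5/2) = 90*(-8) + (8/(-9))^(5/2) = -720 + (-⅑*8)^(5/2) = -720 + (-8/9)^(5/2) = -720 + 128*I*√2/243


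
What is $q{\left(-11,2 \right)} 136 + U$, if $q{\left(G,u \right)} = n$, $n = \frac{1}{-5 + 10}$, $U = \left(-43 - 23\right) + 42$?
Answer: $\frac{16}{5} \approx 3.2$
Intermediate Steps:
$U = -24$ ($U = -66 + 42 = -24$)
$n = \frac{1}{5} \approx 0.2$
$q{\left(G,u \right)} = \frac{1}{5}$
$q{\left(-11,2 \right)} 136 + U = \frac{1}{5} \cdot 136 - 24 = \frac{136}{5} - 24 = \frac{16}{5}$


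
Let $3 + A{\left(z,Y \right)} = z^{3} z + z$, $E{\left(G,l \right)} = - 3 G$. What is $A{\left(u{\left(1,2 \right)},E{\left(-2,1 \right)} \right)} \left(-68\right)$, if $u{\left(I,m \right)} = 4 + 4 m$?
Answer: $-1410660$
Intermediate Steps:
$A{\left(z,Y \right)} = -3 + z + z^{4}$ ($A{\left(z,Y \right)} = -3 + \left(z^{3} z + z\right) = -3 + \left(z^{4} + z\right) = -3 + \left(z + z^{4}\right) = -3 + z + z^{4}$)
$A{\left(u{\left(1,2 \right)},E{\left(-2,1 \right)} \right)} \left(-68\right) = \left(-3 + \left(4 + 4 \cdot 2\right) + \left(4 + 4 \cdot 2\right)^{4}\right) \left(-68\right) = \left(-3 + \left(4 + 8\right) + \left(4 + 8\right)^{4}\right) \left(-68\right) = \left(-3 + 12 + 12^{4}\right) \left(-68\right) = \left(-3 + 12 + 20736\right) \left(-68\right) = 20745 \left(-68\right) = -1410660$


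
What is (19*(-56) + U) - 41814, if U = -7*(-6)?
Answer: -42836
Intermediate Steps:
U = 42
(19*(-56) + U) - 41814 = (19*(-56) + 42) - 41814 = (-1064 + 42) - 41814 = -1022 - 41814 = -42836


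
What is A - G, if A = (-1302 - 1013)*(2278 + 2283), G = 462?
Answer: -10559177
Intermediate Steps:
A = -10558715 (A = -2315*4561 = -10558715)
A - G = -10558715 - 1*462 = -10558715 - 462 = -10559177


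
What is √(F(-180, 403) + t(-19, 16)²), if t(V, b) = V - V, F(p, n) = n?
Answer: √403 ≈ 20.075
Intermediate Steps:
t(V, b) = 0
√(F(-180, 403) + t(-19, 16)²) = √(403 + 0²) = √(403 + 0) = √403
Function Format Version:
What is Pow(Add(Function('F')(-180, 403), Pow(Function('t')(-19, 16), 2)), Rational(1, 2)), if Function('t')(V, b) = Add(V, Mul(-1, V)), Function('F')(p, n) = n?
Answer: Pow(403, Rational(1, 2)) ≈ 20.075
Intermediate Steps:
Function('t')(V, b) = 0
Pow(Add(Function('F')(-180, 403), Pow(Function('t')(-19, 16), 2)), Rational(1, 2)) = Pow(Add(403, Pow(0, 2)), Rational(1, 2)) = Pow(Add(403, 0), Rational(1, 2)) = Pow(403, Rational(1, 2))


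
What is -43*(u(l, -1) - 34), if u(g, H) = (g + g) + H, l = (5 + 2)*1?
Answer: 903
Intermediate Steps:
l = 7 (l = 7*1 = 7)
u(g, H) = H + 2*g (u(g, H) = 2*g + H = H + 2*g)
-43*(u(l, -1) - 34) = -43*((-1 + 2*7) - 34) = -43*((-1 + 14) - 34) = -43*(13 - 34) = -43*(-21) = 903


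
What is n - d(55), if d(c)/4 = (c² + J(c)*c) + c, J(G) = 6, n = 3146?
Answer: -10494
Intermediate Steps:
d(c) = 4*c² + 28*c (d(c) = 4*((c² + 6*c) + c) = 4*(c² + 7*c) = 4*c² + 28*c)
n - d(55) = 3146 - 4*55*(7 + 55) = 3146 - 4*55*62 = 3146 - 1*13640 = 3146 - 13640 = -10494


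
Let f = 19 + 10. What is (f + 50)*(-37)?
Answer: -2923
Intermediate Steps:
f = 29
(f + 50)*(-37) = (29 + 50)*(-37) = 79*(-37) = -2923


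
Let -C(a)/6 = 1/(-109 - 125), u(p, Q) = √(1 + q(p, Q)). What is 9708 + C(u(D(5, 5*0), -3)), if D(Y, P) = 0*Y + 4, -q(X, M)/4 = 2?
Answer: 378613/39 ≈ 9708.0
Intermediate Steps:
q(X, M) = -8 (q(X, M) = -4*2 = -8)
D(Y, P) = 4 (D(Y, P) = 0 + 4 = 4)
u(p, Q) = I*√7 (u(p, Q) = √(1 - 8) = √(-7) = I*√7)
C(a) = 1/39 (C(a) = -6/(-109 - 125) = -6/(-234) = -6*(-1/234) = 1/39)
9708 + C(u(D(5, 5*0), -3)) = 9708 + 1/39 = 378613/39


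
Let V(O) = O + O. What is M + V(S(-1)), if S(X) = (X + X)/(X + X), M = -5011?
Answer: -5009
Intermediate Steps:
S(X) = 1 (S(X) = (2*X)/((2*X)) = (2*X)*(1/(2*X)) = 1)
V(O) = 2*O
M + V(S(-1)) = -5011 + 2*1 = -5011 + 2 = -5009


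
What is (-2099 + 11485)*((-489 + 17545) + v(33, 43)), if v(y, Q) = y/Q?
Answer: 6884077226/43 ≈ 1.6009e+8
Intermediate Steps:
(-2099 + 11485)*((-489 + 17545) + v(33, 43)) = (-2099 + 11485)*((-489 + 17545) + 33/43) = 9386*(17056 + 33*(1/43)) = 9386*(17056 + 33/43) = 9386*(733441/43) = 6884077226/43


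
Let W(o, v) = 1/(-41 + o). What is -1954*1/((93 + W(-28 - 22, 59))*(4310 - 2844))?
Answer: -88907/6202646 ≈ -0.014334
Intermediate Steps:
-1954*1/((93 + W(-28 - 22, 59))*(4310 - 2844)) = -1954*1/((93 + 1/(-41 + (-28 - 22)))*(4310 - 2844)) = -1954*1/(1466*(93 + 1/(-41 - 50))) = -1954*1/(1466*(93 + 1/(-91))) = -1954*1/(1466*(93 - 1/91)) = -1954/((8462/91)*1466) = -1954/12405292/91 = -1954*91/12405292 = -88907/6202646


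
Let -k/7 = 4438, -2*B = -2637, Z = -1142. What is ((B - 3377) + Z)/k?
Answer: 6401/62132 ≈ 0.10302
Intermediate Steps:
B = 2637/2 (B = -½*(-2637) = 2637/2 ≈ 1318.5)
k = -31066 (k = -7*4438 = -31066)
((B - 3377) + Z)/k = ((2637/2 - 3377) - 1142)/(-31066) = (-4117/2 - 1142)*(-1/31066) = -6401/2*(-1/31066) = 6401/62132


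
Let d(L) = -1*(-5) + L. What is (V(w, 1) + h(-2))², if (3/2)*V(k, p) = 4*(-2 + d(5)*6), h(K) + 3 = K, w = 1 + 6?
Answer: 201601/9 ≈ 22400.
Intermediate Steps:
d(L) = 5 + L
w = 7
h(K) = -3 + K
V(k, p) = 464/3 (V(k, p) = 2*(4*(-2 + (5 + 5)*6))/3 = 2*(4*(-2 + 10*6))/3 = 2*(4*(-2 + 60))/3 = 2*(4*58)/3 = (⅔)*232 = 464/3)
(V(w, 1) + h(-2))² = (464/3 + (-3 - 2))² = (464/3 - 5)² = (449/3)² = 201601/9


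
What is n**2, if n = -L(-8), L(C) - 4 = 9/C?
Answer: 529/64 ≈ 8.2656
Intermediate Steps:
L(C) = 4 + 9/C
n = -23/8 (n = -(4 + 9/(-8)) = -(4 + 9*(-1/8)) = -(4 - 9/8) = -1*23/8 = -23/8 ≈ -2.8750)
n**2 = (-23/8)**2 = 529/64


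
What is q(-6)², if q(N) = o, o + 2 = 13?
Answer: 121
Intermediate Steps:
o = 11 (o = -2 + 13 = 11)
q(N) = 11
q(-6)² = 11² = 121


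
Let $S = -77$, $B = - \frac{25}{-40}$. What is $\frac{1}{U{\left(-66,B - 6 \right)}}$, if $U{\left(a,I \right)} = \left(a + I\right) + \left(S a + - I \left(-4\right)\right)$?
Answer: $\frac{8}{39913} \approx 0.00020044$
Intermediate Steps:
$B = \frac{5}{8}$ ($B = \left(-25\right) \left(- \frac{1}{40}\right) = \frac{5}{8} \approx 0.625$)
$U{\left(a,I \right)} = - 76 a + 5 I$ ($U{\left(a,I \right)} = \left(a + I\right) + \left(- 77 a + - I \left(-4\right)\right) = \left(I + a\right) + \left(- 77 a + 4 I\right) = - 76 a + 5 I$)
$\frac{1}{U{\left(-66,B - 6 \right)}} = \frac{1}{\left(-76\right) \left(-66\right) + 5 \left(\frac{5}{8} - 6\right)} = \frac{1}{5016 + 5 \left(- \frac{43}{8}\right)} = \frac{1}{5016 - \frac{215}{8}} = \frac{1}{\frac{39913}{8}} = \frac{8}{39913}$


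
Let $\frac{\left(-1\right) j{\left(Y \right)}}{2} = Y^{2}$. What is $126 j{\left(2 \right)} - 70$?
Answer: $-1078$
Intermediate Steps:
$j{\left(Y \right)} = - 2 Y^{2}$
$126 j{\left(2 \right)} - 70 = 126 \left(- 2 \cdot 2^{2}\right) - 70 = 126 \left(\left(-2\right) 4\right) - 70 = 126 \left(-8\right) - 70 = -1008 - 70 = -1078$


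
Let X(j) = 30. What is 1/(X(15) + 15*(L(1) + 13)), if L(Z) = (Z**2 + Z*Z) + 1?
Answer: 1/270 ≈ 0.0037037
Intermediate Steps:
L(Z) = 1 + 2*Z**2 (L(Z) = (Z**2 + Z**2) + 1 = 2*Z**2 + 1 = 1 + 2*Z**2)
1/(X(15) + 15*(L(1) + 13)) = 1/(30 + 15*((1 + 2*1**2) + 13)) = 1/(30 + 15*((1 + 2*1) + 13)) = 1/(30 + 15*((1 + 2) + 13)) = 1/(30 + 15*(3 + 13)) = 1/(30 + 15*16) = 1/(30 + 240) = 1/270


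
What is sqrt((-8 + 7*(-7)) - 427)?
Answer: 22*I ≈ 22.0*I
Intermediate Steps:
sqrt((-8 + 7*(-7)) - 427) = sqrt((-8 - 49) - 427) = sqrt(-57 - 427) = sqrt(-484) = 22*I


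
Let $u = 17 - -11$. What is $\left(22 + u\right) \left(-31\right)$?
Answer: $-1550$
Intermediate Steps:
$u = 28$ ($u = 17 + 11 = 28$)
$\left(22 + u\right) \left(-31\right) = \left(22 + 28\right) \left(-31\right) = 50 \left(-31\right) = -1550$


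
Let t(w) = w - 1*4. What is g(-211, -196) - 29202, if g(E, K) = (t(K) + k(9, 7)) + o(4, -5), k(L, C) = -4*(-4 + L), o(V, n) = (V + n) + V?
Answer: -29419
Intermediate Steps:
t(w) = -4 + w (t(w) = w - 4 = -4 + w)
o(V, n) = n + 2*V
k(L, C) = 16 - 4*L
g(E, K) = -21 + K (g(E, K) = ((-4 + K) + (16 - 4*9)) + (-5 + 2*4) = ((-4 + K) + (16 - 36)) + (-5 + 8) = ((-4 + K) - 20) + 3 = (-24 + K) + 3 = -21 + K)
g(-211, -196) - 29202 = (-21 - 196) - 29202 = -217 - 29202 = -29419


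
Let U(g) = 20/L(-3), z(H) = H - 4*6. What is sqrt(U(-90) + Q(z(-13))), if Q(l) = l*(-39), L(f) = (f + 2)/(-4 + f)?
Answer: sqrt(1583) ≈ 39.787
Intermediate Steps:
L(f) = (2 + f)/(-4 + f)
z(H) = -24 + H (z(H) = H - 24 = -24 + H)
Q(l) = -39*l
U(g) = 140 (U(g) = 20/(((2 - 3)/(-4 - 3))) = 20/((-1/(-7))) = 20/((-1/7*(-1))) = 20/(1/7) = 20*7 = 140)
sqrt(U(-90) + Q(z(-13))) = sqrt(140 - 39*(-24 - 13)) = sqrt(140 - 39*(-37)) = sqrt(140 + 1443) = sqrt(1583)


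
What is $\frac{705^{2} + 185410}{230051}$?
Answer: $\frac{682435}{230051} \approx 2.9664$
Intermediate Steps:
$\frac{705^{2} + 185410}{230051} = \left(497025 + 185410\right) \frac{1}{230051} = 682435 \cdot \frac{1}{230051} = \frac{682435}{230051}$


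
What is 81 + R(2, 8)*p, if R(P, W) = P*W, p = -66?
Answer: -975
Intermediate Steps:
81 + R(2, 8)*p = 81 + (2*8)*(-66) = 81 + 16*(-66) = 81 - 1056 = -975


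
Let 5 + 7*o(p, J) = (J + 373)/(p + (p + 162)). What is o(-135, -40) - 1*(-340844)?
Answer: 28630799/84 ≈ 3.4084e+5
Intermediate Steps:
o(p, J) = -5/7 + (373 + J)/(7*(162 + 2*p)) (o(p, J) = -5/7 + ((J + 373)/(p + (p + 162)))/7 = -5/7 + ((373 + J)/(p + (162 + p)))/7 = -5/7 + ((373 + J)/(162 + 2*p))/7 = -5/7 + (373 + J)/(7*(162 + 2*p)))
o(-135, -40) - 1*(-340844) = (-437 - 40 - 10*(-135))/(14*(81 - 135)) - 1*(-340844) = (1/14)*(-437 - 40 + 1350)/(-54) + 340844 = (1/14)*(-1/54)*873 + 340844 = -97/84 + 340844 = 28630799/84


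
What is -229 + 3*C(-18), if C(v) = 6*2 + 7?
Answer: -172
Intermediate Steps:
C(v) = 19 (C(v) = 12 + 7 = 19)
-229 + 3*C(-18) = -229 + 3*19 = -229 + 57 = -172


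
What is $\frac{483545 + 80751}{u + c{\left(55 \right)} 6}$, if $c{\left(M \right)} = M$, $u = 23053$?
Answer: $\frac{564296}{23383} \approx 24.133$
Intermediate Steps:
$\frac{483545 + 80751}{u + c{\left(55 \right)} 6} = \frac{483545 + 80751}{23053 + 55 \cdot 6} = \frac{564296}{23053 + 330} = \frac{564296}{23383}$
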